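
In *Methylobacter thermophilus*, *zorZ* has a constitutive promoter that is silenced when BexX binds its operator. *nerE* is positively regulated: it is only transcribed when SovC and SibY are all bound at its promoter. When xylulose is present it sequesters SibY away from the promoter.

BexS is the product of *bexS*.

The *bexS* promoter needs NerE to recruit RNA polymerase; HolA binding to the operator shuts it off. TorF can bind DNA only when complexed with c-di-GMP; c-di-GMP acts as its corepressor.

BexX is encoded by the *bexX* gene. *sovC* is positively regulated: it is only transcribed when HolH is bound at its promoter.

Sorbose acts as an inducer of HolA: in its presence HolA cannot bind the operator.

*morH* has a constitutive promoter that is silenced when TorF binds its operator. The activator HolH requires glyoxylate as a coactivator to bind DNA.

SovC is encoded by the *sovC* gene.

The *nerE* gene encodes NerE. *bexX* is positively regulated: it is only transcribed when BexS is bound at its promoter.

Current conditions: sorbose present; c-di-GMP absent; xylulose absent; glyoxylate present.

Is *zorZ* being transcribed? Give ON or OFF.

OFF

Glyoxylate is present, so HolH is active.
No repressor is bound and HolH is active, so *sovC* is transcribed.
So SovC is produced and active.
Xylulose is absent, so SibY is active.
No repressor is bound and SovC and SibY are active, so *nerE* is transcribed.
So NerE is produced and active.
Sorbose is present, so HolA is inactive.
No repressor is bound and NerE is active, so *bexS* is transcribed.
So BexS is produced and active.
No repressor is bound and BexS is active, so *bexX* is transcribed.
So BexX is produced and active.
With repressor BexX bound, *zorZ* is not transcribed.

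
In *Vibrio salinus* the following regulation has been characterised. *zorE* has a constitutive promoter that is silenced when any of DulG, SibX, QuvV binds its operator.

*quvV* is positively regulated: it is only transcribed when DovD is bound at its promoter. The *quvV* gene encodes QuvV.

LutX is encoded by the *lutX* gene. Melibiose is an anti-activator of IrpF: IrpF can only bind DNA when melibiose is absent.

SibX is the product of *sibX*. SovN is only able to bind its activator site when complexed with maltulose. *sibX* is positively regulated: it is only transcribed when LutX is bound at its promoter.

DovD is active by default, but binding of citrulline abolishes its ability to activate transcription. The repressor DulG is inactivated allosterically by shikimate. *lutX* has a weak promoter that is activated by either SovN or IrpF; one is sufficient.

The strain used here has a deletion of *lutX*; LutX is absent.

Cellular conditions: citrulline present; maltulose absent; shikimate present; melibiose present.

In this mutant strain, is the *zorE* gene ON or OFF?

ON

Shikimate is present, so DulG is inactive.
LutX is non-functional in this strain, so it has no effect.
Required activator LutX is absent, so *sibX* is not transcribed.
So SibX is not produced.
Citrulline is present, so DovD is inactive.
Required activator DovD is absent, so *quvV* is not transcribed.
So QuvV is not produced.
With no repressor bound, *zorE* is transcribed.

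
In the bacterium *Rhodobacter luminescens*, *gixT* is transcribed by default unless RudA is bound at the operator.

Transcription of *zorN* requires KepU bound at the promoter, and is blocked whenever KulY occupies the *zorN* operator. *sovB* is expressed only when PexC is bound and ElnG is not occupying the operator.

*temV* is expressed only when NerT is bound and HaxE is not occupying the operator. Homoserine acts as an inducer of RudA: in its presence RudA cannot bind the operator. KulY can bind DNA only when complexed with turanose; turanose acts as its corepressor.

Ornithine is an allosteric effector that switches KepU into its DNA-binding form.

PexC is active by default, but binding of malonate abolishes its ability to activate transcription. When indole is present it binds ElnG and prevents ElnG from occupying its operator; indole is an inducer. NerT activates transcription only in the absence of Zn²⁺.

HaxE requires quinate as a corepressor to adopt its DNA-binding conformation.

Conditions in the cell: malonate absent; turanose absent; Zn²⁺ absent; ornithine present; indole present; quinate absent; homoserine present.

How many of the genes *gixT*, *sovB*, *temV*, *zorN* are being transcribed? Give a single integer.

Homoserine is present, so RudA is inactive.
With no repressor bound, *gixT* is transcribed.
→ *gixT* is ON.
Malonate is absent, so PexC is active.
Indole is present, so ElnG is inactive.
No repressor is bound and PexC is active, so *sovB* is transcribed.
→ *sovB* is ON.
Zn²⁺ is absent, so NerT is active.
Quinate is absent, so HaxE is inactive.
No repressor is bound and NerT is active, so *temV* is transcribed.
→ *temV* is ON.
Turanose is absent, so KulY is inactive.
Ornithine is present, so KepU is active.
No repressor is bound and KepU is active, so *zorN* is transcribed.
→ *zorN* is ON.
4 of the 4 genes are transcribed.

4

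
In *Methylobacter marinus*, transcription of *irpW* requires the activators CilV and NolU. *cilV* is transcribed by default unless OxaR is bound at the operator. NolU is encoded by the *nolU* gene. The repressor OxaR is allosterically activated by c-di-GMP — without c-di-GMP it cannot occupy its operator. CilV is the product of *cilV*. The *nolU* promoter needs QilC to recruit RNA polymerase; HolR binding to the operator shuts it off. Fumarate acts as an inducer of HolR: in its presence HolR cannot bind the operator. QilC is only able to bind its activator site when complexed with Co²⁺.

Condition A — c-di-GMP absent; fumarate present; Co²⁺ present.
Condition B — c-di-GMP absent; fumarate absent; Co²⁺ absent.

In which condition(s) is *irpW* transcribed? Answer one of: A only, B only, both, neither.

A only

Condition A:
c-di-GMP is absent, so OxaR is inactive.
With no repressor bound, *cilV* is transcribed.
So CilV is produced and active.
Fumarate is present, so HolR is inactive.
Co²⁺ is present, so QilC is active.
No repressor is bound and QilC is active, so *nolU* is transcribed.
So NolU is produced and active.
No repressor is bound and CilV and NolU are active, so *irpW* is transcribed.
→ *irpW* is ON in A.
Condition B:
c-di-GMP is absent, so OxaR is inactive.
With no repressor bound, *cilV* is transcribed.
So CilV is produced and active.
Fumarate is absent, so HolR is active.
Co²⁺ is absent, so QilC is inactive.
With repressor HolR bound, *nolU* is not transcribed.
So NolU is not produced.
Required activator NolU is absent, so *irpW* is not transcribed.
→ *irpW* is OFF in B.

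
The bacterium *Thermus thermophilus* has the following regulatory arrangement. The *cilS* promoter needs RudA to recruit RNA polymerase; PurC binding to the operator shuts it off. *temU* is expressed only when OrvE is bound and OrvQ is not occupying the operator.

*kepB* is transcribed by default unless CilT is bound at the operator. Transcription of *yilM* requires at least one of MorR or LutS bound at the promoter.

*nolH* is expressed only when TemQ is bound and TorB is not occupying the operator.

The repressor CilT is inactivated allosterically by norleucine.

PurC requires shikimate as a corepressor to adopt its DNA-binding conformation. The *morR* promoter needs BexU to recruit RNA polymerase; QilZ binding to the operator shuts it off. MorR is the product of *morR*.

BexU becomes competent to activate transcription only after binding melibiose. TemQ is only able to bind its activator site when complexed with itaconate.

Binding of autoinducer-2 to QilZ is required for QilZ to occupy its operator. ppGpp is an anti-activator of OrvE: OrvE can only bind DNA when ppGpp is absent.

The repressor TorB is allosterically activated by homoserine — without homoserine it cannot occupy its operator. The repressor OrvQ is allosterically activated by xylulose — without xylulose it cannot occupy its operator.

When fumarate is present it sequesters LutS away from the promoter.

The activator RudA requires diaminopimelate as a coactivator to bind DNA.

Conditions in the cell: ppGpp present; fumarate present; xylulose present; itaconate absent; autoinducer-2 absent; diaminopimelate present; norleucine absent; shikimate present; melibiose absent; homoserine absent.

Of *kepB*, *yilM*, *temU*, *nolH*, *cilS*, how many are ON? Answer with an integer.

Norleucine is absent, so CilT is active.
With repressor CilT bound, *kepB* is not transcribed.
→ *kepB* is OFF.
Autoinducer-2 is absent, so QilZ is inactive.
Melibiose is absent, so BexU is inactive.
Required activator BexU is absent, so *morR* is not transcribed.
So MorR is not produced.
Fumarate is present, so LutS is inactive.
No activator is available at the *yilM* promoter, so *yilM* is not transcribed.
→ *yilM* is OFF.
Xylulose is present, so OrvQ is active.
ppGpp is present, so OrvE is inactive.
With repressor OrvQ bound, *temU* is not transcribed.
→ *temU* is OFF.
Itaconate is absent, so TemQ is inactive.
Homoserine is absent, so TorB is inactive.
Required activator TemQ is absent, so *nolH* is not transcribed.
→ *nolH* is OFF.
Shikimate is present, so PurC is active.
Diaminopimelate is present, so RudA is active.
With repressor PurC bound, *cilS* is not transcribed.
→ *cilS* is OFF.
0 of the 5 genes are transcribed.

0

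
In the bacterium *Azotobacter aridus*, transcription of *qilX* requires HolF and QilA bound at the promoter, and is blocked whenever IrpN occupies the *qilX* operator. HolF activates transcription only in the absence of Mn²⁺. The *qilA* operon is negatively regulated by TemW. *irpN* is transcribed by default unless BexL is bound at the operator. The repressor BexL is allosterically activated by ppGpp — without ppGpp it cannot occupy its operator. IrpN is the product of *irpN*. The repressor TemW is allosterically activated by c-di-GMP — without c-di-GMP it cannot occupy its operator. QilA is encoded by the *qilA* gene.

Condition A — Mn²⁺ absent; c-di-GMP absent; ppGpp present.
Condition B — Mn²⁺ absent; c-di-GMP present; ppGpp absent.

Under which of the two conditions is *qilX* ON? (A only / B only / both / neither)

Condition A:
Mn²⁺ is absent, so HolF is active.
c-di-GMP is absent, so TemW is inactive.
With no repressor bound, *qilA* is transcribed.
So QilA is produced and active.
ppGpp is present, so BexL is active.
With repressor BexL bound, *irpN* is not transcribed.
So IrpN is not produced.
No repressor is bound and HolF and QilA are active, so *qilX* is transcribed.
→ *qilX* is ON in A.
Condition B:
Mn²⁺ is absent, so HolF is active.
c-di-GMP is present, so TemW is active.
With repressor TemW bound, *qilA* is not transcribed.
So QilA is not produced.
ppGpp is absent, so BexL is inactive.
With no repressor bound, *irpN* is transcribed.
So IrpN is produced and active.
With repressor IrpN bound, *qilX* is not transcribed.
→ *qilX* is OFF in B.

A only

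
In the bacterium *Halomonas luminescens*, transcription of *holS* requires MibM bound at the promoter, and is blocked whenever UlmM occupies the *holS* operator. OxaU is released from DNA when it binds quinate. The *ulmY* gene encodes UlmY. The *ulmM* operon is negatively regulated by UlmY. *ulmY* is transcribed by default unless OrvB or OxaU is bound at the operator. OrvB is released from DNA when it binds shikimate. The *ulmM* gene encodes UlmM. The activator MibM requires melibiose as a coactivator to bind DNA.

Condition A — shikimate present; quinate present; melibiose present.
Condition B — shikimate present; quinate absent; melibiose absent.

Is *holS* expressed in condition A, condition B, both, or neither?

Condition A:
Shikimate is present, so OrvB is inactive.
Quinate is present, so OxaU is inactive.
With no repressor bound, *ulmY* is transcribed.
So UlmY is produced and active.
With repressor UlmY bound, *ulmM* is not transcribed.
So UlmM is not produced.
Melibiose is present, so MibM is active.
No repressor is bound and MibM is active, so *holS* is transcribed.
→ *holS* is ON in A.
Condition B:
Shikimate is present, so OrvB is inactive.
Quinate is absent, so OxaU is active.
With repressor OxaU bound, *ulmY* is not transcribed.
So UlmY is not produced.
With no repressor bound, *ulmM* is transcribed.
So UlmM is produced and active.
Melibiose is absent, so MibM is inactive.
With repressor UlmM bound, *holS* is not transcribed.
→ *holS* is OFF in B.

A only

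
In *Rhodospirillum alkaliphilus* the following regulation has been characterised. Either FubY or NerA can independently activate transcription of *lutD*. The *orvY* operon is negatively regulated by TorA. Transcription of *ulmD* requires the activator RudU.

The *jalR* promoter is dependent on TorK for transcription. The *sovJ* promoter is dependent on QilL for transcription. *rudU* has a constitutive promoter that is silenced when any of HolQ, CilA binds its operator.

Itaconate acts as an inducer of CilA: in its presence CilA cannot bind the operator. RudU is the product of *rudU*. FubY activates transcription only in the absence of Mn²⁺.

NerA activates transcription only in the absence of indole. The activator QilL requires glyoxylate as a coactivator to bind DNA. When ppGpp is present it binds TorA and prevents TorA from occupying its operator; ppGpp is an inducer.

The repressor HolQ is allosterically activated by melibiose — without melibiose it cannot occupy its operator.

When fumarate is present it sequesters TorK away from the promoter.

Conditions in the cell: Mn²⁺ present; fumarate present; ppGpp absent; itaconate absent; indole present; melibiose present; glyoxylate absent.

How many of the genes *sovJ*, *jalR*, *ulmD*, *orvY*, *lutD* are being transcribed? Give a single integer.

Glyoxylate is absent, so QilL is inactive.
Required activator QilL is absent, so *sovJ* is not transcribed.
→ *sovJ* is OFF.
Fumarate is present, so TorK is inactive.
Required activator TorK is absent, so *jalR* is not transcribed.
→ *jalR* is OFF.
Melibiose is present, so HolQ is active.
Itaconate is absent, so CilA is active.
With repressor HolQ bound, *rudU* is not transcribed.
So RudU is not produced.
Required activator RudU is absent, so *ulmD* is not transcribed.
→ *ulmD* is OFF.
ppGpp is absent, so TorA is active.
With repressor TorA bound, *orvY* is not transcribed.
→ *orvY* is OFF.
Mn²⁺ is present, so FubY is inactive.
Indole is present, so NerA is inactive.
No activator is available at the *lutD* promoter, so *lutD* is not transcribed.
→ *lutD* is OFF.
0 of the 5 genes are transcribed.

0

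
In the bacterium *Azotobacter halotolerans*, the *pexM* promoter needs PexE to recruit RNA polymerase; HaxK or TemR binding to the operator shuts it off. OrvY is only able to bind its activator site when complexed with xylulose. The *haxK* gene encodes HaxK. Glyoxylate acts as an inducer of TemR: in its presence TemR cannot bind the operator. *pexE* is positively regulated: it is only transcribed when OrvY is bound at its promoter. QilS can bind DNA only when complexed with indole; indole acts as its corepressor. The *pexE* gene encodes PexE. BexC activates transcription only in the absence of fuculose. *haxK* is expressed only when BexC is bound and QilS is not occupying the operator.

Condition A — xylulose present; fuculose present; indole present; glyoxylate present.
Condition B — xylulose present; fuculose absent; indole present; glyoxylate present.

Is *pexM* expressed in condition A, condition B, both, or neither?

both

Condition A:
Xylulose is present, so OrvY is active.
No repressor is bound and OrvY is active, so *pexE* is transcribed.
So PexE is produced and active.
Fuculose is present, so BexC is inactive.
Indole is present, so QilS is active.
With repressor QilS bound, *haxK* is not transcribed.
So HaxK is not produced.
Glyoxylate is present, so TemR is inactive.
No repressor is bound and PexE is active, so *pexM* is transcribed.
→ *pexM* is ON in A.
Condition B:
Xylulose is present, so OrvY is active.
No repressor is bound and OrvY is active, so *pexE* is transcribed.
So PexE is produced and active.
Fuculose is absent, so BexC is active.
Indole is present, so QilS is active.
With repressor QilS bound, *haxK* is not transcribed.
So HaxK is not produced.
Glyoxylate is present, so TemR is inactive.
No repressor is bound and PexE is active, so *pexM* is transcribed.
→ *pexM* is ON in B.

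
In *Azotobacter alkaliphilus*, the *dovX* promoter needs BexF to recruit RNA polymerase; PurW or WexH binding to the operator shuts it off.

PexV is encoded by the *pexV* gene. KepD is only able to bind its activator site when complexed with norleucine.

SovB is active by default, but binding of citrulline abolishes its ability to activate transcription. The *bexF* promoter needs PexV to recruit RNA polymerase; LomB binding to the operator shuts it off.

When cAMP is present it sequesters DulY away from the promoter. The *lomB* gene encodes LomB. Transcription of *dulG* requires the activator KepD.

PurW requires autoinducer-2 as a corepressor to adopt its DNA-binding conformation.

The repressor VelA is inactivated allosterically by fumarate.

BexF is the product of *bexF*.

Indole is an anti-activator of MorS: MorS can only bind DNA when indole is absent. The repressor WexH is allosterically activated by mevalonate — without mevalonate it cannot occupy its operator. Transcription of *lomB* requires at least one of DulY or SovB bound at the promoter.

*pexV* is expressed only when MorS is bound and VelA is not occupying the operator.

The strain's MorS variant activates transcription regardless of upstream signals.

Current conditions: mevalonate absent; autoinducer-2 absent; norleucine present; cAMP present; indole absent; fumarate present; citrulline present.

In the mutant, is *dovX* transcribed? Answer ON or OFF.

Autoinducer-2 is absent, so PurW is inactive.
Mevalonate is absent, so WexH is inactive.
cAMP is present, so DulY is inactive.
Citrulline is present, so SovB is inactive.
No activator is available at the *lomB* promoter, so *lomB* is not transcribed.
So LomB is not produced.
Fumarate is present, so VelA is inactive.
MorS is constitutively active in this strain.
No repressor is bound and MorS is active, so *pexV* is transcribed.
So PexV is produced and active.
No repressor is bound and PexV is active, so *bexF* is transcribed.
So BexF is produced and active.
No repressor is bound and BexF is active, so *dovX* is transcribed.

ON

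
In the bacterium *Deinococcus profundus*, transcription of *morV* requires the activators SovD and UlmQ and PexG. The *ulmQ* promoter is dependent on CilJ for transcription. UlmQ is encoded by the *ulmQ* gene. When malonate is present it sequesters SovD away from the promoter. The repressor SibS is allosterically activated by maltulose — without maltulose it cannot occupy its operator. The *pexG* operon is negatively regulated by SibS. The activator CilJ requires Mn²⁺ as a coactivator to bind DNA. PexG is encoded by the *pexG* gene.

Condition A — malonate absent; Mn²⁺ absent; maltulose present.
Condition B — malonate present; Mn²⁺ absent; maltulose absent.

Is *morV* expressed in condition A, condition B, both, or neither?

Condition A:
Malonate is absent, so SovD is active.
Mn²⁺ is absent, so CilJ is inactive.
Required activator CilJ is absent, so *ulmQ* is not transcribed.
So UlmQ is not produced.
Maltulose is present, so SibS is active.
With repressor SibS bound, *pexG* is not transcribed.
So PexG is not produced.
Required activator UlmQ is absent, so *morV* is not transcribed.
→ *morV* is OFF in A.
Condition B:
Malonate is present, so SovD is inactive.
Mn²⁺ is absent, so CilJ is inactive.
Required activator CilJ is absent, so *ulmQ* is not transcribed.
So UlmQ is not produced.
Maltulose is absent, so SibS is inactive.
With no repressor bound, *pexG* is transcribed.
So PexG is produced and active.
Required activator SovD is absent, so *morV* is not transcribed.
→ *morV* is OFF in B.

neither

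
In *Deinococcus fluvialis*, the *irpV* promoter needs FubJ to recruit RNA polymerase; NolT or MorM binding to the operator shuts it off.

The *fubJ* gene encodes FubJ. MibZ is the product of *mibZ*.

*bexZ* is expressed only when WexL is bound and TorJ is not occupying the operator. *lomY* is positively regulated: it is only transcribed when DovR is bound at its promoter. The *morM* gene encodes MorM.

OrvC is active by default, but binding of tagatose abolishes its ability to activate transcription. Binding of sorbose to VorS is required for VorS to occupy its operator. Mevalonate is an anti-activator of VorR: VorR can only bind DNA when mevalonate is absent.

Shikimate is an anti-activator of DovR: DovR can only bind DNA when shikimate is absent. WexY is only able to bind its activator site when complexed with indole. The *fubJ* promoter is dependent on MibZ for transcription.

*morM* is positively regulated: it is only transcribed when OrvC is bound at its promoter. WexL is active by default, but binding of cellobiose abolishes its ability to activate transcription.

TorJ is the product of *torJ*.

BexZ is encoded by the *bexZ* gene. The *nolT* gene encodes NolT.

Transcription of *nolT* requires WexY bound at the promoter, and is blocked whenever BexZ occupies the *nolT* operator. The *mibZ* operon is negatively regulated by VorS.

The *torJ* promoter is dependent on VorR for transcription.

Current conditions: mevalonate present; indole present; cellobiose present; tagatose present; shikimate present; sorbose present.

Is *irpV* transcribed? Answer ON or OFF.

Indole is present, so WexY is active.
Mevalonate is present, so VorR is inactive.
Required activator VorR is absent, so *torJ* is not transcribed.
So TorJ is not produced.
Cellobiose is present, so WexL is inactive.
Required activator WexL is absent, so *bexZ* is not transcribed.
So BexZ is not produced.
No repressor is bound and WexY is active, so *nolT* is transcribed.
So NolT is produced and active.
Sorbose is present, so VorS is active.
With repressor VorS bound, *mibZ* is not transcribed.
So MibZ is not produced.
Required activator MibZ is absent, so *fubJ* is not transcribed.
So FubJ is not produced.
Tagatose is present, so OrvC is inactive.
Required activator OrvC is absent, so *morM* is not transcribed.
So MorM is not produced.
With repressor NolT bound, *irpV* is not transcribed.

OFF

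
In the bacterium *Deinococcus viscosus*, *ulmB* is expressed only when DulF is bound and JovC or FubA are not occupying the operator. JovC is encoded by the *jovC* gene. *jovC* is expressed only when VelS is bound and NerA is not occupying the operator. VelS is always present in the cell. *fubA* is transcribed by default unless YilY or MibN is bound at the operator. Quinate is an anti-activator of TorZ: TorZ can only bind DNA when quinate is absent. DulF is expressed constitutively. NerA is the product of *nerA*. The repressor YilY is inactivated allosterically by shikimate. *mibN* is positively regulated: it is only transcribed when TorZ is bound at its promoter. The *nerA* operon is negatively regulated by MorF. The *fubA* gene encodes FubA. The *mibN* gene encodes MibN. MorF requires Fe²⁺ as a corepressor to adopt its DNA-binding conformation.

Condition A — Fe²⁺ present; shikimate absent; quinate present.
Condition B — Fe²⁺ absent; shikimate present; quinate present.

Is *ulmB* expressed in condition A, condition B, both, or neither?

Condition A:
VelS is produced constitutively and is active.
Fe²⁺ is present, so MorF is active.
With repressor MorF bound, *nerA* is not transcribed.
So NerA is not produced.
No repressor is bound and VelS is active, so *jovC* is transcribed.
So JovC is produced and active.
Shikimate is absent, so YilY is active.
Quinate is present, so TorZ is inactive.
Required activator TorZ is absent, so *mibN* is not transcribed.
So MibN is not produced.
With repressor YilY bound, *fubA* is not transcribed.
So FubA is not produced.
DulF is produced constitutively and is active.
With repressor JovC bound, *ulmB* is not transcribed.
→ *ulmB* is OFF in A.
Condition B:
VelS is produced constitutively and is active.
Fe²⁺ is absent, so MorF is inactive.
With no repressor bound, *nerA* is transcribed.
So NerA is produced and active.
With repressor NerA bound, *jovC* is not transcribed.
So JovC is not produced.
Shikimate is present, so YilY is inactive.
Quinate is present, so TorZ is inactive.
Required activator TorZ is absent, so *mibN* is not transcribed.
So MibN is not produced.
With no repressor bound, *fubA* is transcribed.
So FubA is produced and active.
DulF is produced constitutively and is active.
With repressor FubA bound, *ulmB* is not transcribed.
→ *ulmB* is OFF in B.

neither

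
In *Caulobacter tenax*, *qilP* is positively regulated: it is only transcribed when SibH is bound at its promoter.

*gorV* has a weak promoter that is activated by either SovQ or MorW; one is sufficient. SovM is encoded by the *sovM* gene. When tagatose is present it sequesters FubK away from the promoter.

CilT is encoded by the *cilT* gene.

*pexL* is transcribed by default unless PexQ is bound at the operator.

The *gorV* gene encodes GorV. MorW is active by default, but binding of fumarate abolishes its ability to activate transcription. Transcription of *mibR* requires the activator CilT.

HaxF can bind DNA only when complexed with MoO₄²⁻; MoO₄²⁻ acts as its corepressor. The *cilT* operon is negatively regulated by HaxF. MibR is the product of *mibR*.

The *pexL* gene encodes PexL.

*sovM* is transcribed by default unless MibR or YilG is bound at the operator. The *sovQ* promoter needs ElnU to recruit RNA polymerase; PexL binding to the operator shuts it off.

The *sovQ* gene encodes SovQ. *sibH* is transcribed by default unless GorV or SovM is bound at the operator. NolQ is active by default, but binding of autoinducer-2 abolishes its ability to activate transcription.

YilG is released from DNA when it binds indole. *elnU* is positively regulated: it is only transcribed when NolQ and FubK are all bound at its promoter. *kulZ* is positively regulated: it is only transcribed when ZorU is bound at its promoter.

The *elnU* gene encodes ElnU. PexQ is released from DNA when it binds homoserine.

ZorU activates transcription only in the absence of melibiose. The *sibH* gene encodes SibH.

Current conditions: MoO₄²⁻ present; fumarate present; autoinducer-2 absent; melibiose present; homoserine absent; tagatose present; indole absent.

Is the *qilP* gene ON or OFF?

ON

Autoinducer-2 is absent, so NolQ is active.
Tagatose is present, so FubK is inactive.
Required activator FubK is absent, so *elnU* is not transcribed.
So ElnU is not produced.
Homoserine is absent, so PexQ is active.
With repressor PexQ bound, *pexL* is not transcribed.
So PexL is not produced.
Required activator ElnU is absent, so *sovQ* is not transcribed.
So SovQ is not produced.
Fumarate is present, so MorW is inactive.
No activator is available at the *gorV* promoter, so *gorV* is not transcribed.
So GorV is not produced.
MoO₄²⁻ is present, so HaxF is active.
With repressor HaxF bound, *cilT* is not transcribed.
So CilT is not produced.
Required activator CilT is absent, so *mibR* is not transcribed.
So MibR is not produced.
Indole is absent, so YilG is active.
With repressor YilG bound, *sovM* is not transcribed.
So SovM is not produced.
With no repressor bound, *sibH* is transcribed.
So SibH is produced and active.
No repressor is bound and SibH is active, so *qilP* is transcribed.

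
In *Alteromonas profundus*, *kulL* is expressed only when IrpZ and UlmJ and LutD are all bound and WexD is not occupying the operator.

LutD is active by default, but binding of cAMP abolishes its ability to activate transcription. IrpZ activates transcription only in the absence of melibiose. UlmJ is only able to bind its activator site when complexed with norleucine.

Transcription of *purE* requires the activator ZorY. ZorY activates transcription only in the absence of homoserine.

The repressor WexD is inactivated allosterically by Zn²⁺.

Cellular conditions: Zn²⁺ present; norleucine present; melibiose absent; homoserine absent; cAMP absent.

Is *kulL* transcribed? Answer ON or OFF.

ON

Melibiose is absent, so IrpZ is active.
Norleucine is present, so UlmJ is active.
cAMP is absent, so LutD is active.
Zn²⁺ is present, so WexD is inactive.
No repressor is bound and IrpZ and UlmJ and LutD are active, so *kulL* is transcribed.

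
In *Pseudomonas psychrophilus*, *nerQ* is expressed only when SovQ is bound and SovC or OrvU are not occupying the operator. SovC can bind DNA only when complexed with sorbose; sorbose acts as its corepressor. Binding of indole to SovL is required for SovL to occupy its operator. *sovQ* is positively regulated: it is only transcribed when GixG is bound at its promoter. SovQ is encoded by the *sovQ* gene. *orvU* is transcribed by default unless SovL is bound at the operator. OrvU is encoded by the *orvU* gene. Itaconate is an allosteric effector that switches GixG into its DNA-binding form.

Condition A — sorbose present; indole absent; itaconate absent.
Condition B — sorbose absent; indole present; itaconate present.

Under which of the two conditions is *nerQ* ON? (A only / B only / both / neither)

Condition A:
Sorbose is present, so SovC is active.
Indole is absent, so SovL is inactive.
With no repressor bound, *orvU* is transcribed.
So OrvU is produced and active.
Itaconate is absent, so GixG is inactive.
Required activator GixG is absent, so *sovQ* is not transcribed.
So SovQ is not produced.
With repressor SovC bound, *nerQ* is not transcribed.
→ *nerQ* is OFF in A.
Condition B:
Sorbose is absent, so SovC is inactive.
Indole is present, so SovL is active.
With repressor SovL bound, *orvU* is not transcribed.
So OrvU is not produced.
Itaconate is present, so GixG is active.
No repressor is bound and GixG is active, so *sovQ* is transcribed.
So SovQ is produced and active.
No repressor is bound and SovQ is active, so *nerQ* is transcribed.
→ *nerQ* is ON in B.

B only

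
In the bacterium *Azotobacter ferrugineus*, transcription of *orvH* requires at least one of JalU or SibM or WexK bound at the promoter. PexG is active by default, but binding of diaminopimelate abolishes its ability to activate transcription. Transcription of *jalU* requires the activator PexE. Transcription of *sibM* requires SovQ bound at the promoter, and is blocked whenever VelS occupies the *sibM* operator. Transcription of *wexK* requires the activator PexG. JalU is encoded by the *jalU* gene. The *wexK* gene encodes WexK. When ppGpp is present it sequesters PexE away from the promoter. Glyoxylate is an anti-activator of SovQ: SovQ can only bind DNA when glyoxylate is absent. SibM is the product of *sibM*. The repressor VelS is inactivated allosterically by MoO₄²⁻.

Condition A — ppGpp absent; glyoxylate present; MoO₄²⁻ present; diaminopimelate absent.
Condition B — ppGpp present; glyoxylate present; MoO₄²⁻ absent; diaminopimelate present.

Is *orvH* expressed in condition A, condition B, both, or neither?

A only

Condition A:
ppGpp is absent, so PexE is active.
No repressor is bound and PexE is active, so *jalU* is transcribed.
So JalU is produced and active.
Glyoxylate is present, so SovQ is inactive.
MoO₄²⁻ is present, so VelS is inactive.
Required activator SovQ is absent, so *sibM* is not transcribed.
So SibM is not produced.
Diaminopimelate is absent, so PexG is active.
No repressor is bound and PexG is active, so *wexK* is transcribed.
So WexK is produced and active.
Activator JalU is present, so *orvH* is transcribed.
→ *orvH* is ON in A.
Condition B:
ppGpp is present, so PexE is inactive.
Required activator PexE is absent, so *jalU* is not transcribed.
So JalU is not produced.
Glyoxylate is present, so SovQ is inactive.
MoO₄²⁻ is absent, so VelS is active.
With repressor VelS bound, *sibM* is not transcribed.
So SibM is not produced.
Diaminopimelate is present, so PexG is inactive.
Required activator PexG is absent, so *wexK* is not transcribed.
So WexK is not produced.
No activator is available at the *orvH* promoter, so *orvH* is not transcribed.
→ *orvH* is OFF in B.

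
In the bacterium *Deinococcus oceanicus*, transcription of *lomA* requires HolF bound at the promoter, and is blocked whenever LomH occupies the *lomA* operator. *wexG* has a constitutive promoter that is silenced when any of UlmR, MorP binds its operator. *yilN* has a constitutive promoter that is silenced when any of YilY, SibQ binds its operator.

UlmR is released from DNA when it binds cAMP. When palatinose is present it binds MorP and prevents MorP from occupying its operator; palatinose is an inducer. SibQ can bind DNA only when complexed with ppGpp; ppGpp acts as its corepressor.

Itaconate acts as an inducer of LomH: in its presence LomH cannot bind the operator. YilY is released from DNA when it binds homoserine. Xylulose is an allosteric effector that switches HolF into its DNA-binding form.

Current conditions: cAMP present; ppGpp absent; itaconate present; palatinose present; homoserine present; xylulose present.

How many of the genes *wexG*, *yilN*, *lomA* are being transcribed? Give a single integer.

cAMP is present, so UlmR is inactive.
Palatinose is present, so MorP is inactive.
With no repressor bound, *wexG* is transcribed.
→ *wexG* is ON.
Homoserine is present, so YilY is inactive.
ppGpp is absent, so SibQ is inactive.
With no repressor bound, *yilN* is transcribed.
→ *yilN* is ON.
Itaconate is present, so LomH is inactive.
Xylulose is present, so HolF is active.
No repressor is bound and HolF is active, so *lomA* is transcribed.
→ *lomA* is ON.
3 of the 3 genes are transcribed.

3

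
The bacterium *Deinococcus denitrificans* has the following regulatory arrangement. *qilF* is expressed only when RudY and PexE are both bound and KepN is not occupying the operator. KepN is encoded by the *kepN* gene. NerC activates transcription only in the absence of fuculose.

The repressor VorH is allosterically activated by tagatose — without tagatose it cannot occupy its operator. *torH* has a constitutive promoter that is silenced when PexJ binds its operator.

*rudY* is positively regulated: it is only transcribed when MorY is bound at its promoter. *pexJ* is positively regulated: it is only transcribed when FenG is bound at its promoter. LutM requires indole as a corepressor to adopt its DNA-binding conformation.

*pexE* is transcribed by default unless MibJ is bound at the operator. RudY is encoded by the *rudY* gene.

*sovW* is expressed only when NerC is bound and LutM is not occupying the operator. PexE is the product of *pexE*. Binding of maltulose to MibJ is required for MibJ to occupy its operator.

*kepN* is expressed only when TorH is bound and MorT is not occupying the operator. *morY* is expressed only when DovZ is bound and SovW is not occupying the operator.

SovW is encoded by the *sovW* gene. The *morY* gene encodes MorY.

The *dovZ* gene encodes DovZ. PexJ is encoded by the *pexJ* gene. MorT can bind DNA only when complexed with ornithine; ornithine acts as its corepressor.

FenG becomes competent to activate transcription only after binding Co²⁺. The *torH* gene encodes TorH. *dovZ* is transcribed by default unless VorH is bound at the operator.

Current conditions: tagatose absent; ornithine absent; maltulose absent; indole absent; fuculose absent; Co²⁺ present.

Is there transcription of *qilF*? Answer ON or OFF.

Tagatose is absent, so VorH is inactive.
With no repressor bound, *dovZ* is transcribed.
So DovZ is produced and active.
Fuculose is absent, so NerC is active.
Indole is absent, so LutM is inactive.
No repressor is bound and NerC is active, so *sovW* is transcribed.
So SovW is produced and active.
With repressor SovW bound, *morY* is not transcribed.
So MorY is not produced.
Required activator MorY is absent, so *rudY* is not transcribed.
So RudY is not produced.
Maltulose is absent, so MibJ is inactive.
With no repressor bound, *pexE* is transcribed.
So PexE is produced and active.
Ornithine is absent, so MorT is inactive.
Co²⁺ is present, so FenG is active.
No repressor is bound and FenG is active, so *pexJ* is transcribed.
So PexJ is produced and active.
With repressor PexJ bound, *torH* is not transcribed.
So TorH is not produced.
Required activator TorH is absent, so *kepN* is not transcribed.
So KepN is not produced.
Required activator RudY is absent, so *qilF* is not transcribed.

OFF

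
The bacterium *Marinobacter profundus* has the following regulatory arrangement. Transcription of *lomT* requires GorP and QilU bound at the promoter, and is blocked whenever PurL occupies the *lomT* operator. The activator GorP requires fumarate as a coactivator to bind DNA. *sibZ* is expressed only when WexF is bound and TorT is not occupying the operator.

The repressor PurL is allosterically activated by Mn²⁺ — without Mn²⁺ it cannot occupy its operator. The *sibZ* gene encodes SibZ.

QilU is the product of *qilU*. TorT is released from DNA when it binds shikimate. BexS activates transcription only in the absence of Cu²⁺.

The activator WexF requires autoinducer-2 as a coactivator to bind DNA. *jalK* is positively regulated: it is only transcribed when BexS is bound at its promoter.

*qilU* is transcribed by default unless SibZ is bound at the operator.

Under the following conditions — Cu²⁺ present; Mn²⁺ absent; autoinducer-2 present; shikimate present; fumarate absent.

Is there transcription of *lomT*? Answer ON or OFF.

Mn²⁺ is absent, so PurL is inactive.
Fumarate is absent, so GorP is inactive.
Shikimate is present, so TorT is inactive.
Autoinducer-2 is present, so WexF is active.
No repressor is bound and WexF is active, so *sibZ* is transcribed.
So SibZ is produced and active.
With repressor SibZ bound, *qilU* is not transcribed.
So QilU is not produced.
Required activator GorP is absent, so *lomT* is not transcribed.

OFF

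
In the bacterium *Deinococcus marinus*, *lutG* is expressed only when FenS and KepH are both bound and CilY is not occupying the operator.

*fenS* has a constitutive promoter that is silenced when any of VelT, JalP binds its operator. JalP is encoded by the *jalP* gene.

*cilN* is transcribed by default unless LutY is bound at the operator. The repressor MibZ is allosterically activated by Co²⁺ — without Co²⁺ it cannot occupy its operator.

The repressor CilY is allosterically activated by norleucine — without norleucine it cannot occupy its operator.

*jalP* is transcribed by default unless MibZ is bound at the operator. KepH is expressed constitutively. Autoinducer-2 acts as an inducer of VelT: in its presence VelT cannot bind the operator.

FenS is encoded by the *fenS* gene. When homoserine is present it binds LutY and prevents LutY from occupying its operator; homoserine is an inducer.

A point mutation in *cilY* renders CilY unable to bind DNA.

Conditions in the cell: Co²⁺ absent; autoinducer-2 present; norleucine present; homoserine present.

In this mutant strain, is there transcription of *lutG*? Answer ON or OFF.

Autoinducer-2 is present, so VelT is inactive.
Co²⁺ is absent, so MibZ is inactive.
With no repressor bound, *jalP* is transcribed.
So JalP is produced and active.
With repressor JalP bound, *fenS* is not transcribed.
So FenS is not produced.
KepH is produced constitutively and is active.
CilY is non-functional in this strain, so it has no effect.
Required activator FenS is absent, so *lutG* is not transcribed.

OFF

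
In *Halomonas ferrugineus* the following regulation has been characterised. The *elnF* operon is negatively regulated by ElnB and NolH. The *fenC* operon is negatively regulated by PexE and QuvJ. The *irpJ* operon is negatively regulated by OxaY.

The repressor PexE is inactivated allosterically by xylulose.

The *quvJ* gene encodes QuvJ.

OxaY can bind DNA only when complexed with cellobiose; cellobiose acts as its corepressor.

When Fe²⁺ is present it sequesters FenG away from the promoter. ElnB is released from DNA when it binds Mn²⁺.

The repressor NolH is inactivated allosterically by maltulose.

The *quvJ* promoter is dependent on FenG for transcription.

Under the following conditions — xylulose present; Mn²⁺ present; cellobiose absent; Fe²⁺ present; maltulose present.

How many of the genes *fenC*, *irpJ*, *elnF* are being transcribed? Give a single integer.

Xylulose is present, so PexE is inactive.
Fe²⁺ is present, so FenG is inactive.
Required activator FenG is absent, so *quvJ* is not transcribed.
So QuvJ is not produced.
With no repressor bound, *fenC* is transcribed.
→ *fenC* is ON.
Cellobiose is absent, so OxaY is inactive.
With no repressor bound, *irpJ* is transcribed.
→ *irpJ* is ON.
Mn²⁺ is present, so ElnB is inactive.
Maltulose is present, so NolH is inactive.
With no repressor bound, *elnF* is transcribed.
→ *elnF* is ON.
3 of the 3 genes are transcribed.

3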